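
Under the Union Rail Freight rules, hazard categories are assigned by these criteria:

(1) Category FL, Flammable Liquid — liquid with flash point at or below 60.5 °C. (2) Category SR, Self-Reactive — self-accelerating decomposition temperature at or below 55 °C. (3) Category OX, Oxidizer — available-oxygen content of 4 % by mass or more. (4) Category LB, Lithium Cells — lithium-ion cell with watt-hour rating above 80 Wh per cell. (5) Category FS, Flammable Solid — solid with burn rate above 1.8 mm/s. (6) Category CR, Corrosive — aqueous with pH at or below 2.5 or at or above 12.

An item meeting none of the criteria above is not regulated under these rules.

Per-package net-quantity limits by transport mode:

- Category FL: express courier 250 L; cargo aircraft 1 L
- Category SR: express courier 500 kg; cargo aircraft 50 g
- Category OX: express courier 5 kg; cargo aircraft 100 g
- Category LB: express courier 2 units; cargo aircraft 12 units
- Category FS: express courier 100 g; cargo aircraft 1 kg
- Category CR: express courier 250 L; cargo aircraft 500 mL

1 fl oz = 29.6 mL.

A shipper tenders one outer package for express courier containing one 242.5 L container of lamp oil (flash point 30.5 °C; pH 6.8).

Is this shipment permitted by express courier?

Yes

The lamp oil has flash point 30.5 °C, which is ≤ 60.5 °C, so it is Category FL (Flammable Liquid).
Category FL quantity: 242.5 L.
242.5 L is within the express courier limit of 250 L for Category FL.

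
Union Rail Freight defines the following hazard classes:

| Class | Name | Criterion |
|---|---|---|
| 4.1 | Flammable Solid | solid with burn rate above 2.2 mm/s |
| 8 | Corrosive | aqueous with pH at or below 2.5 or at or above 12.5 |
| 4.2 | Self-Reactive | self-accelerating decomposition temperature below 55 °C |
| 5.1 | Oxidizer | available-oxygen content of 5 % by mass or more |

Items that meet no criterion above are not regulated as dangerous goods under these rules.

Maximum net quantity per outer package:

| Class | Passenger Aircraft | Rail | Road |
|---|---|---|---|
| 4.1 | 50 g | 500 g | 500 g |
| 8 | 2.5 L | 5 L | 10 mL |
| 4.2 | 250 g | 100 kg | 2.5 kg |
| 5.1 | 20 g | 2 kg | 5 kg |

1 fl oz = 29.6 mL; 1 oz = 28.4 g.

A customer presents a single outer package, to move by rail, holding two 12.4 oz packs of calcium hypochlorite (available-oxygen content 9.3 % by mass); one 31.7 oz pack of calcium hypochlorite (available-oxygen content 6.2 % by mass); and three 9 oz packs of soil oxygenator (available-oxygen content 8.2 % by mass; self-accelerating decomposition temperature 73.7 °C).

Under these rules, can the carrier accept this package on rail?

No

Calcium hypochlorite: available-oxygen content 9.3 % by mass ≥ 5 % by mass → Class 5.1 (Oxidizer).
With available-oxygen content 6.2 % by mass (≥ 5 % by mass), the calcium hypochlorite falls in Class 5.1.
With available-oxygen content 8.2 % by mass (≥ 5 % by mass), the soil oxygenator falls in Class 5.1.
Class 5.1 net quantity: (two 12.4 oz packs = 704.32 g) + (one 31.7 oz pack = 900.28 g) + (three 9 oz packs = 766.8 g) = 2371.4 g.
2371.4 g > 2 kg (rail limit, Class 5.1) — over the limit.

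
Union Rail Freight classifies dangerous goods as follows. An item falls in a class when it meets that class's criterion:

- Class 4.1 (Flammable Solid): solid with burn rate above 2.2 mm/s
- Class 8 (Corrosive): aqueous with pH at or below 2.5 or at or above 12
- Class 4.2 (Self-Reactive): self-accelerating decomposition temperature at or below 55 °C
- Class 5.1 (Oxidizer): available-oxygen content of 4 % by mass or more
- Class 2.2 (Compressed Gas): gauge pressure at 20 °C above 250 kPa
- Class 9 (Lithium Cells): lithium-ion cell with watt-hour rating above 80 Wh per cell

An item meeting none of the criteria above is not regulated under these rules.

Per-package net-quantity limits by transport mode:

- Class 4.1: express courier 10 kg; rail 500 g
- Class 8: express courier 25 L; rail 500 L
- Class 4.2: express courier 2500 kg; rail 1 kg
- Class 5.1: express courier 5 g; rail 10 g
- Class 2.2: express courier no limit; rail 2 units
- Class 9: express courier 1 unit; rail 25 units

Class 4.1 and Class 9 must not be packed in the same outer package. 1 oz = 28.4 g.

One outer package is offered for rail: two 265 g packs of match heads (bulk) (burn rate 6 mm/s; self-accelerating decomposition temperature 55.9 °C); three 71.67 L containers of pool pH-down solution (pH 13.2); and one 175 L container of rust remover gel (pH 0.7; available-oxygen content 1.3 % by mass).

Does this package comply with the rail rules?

With burn rate 6 mm/s (> 2.2 mm/s), the match heads (bulk) fall in Class 4.1.
With pH 13.2 (≥ 12), the pool pH-down solution falls in Class 8.
With pH 0.7 (≤ 2.5), the rust remover gel falls in Class 8.
Class 8 net quantity: (three 71.67 L containers = 215.01 L) + 175 L = 390.01 L.
That is within the Class 8 rail limit of 500 L.
Class 4.1 quantity: two 265 g packs = 530 g.
530 g exceeds the rail limit of 500 g for Class 4.1.
The segregation rule (Class 4.1 with Class 9) does not apply to Class 8 with Class 4.1.

No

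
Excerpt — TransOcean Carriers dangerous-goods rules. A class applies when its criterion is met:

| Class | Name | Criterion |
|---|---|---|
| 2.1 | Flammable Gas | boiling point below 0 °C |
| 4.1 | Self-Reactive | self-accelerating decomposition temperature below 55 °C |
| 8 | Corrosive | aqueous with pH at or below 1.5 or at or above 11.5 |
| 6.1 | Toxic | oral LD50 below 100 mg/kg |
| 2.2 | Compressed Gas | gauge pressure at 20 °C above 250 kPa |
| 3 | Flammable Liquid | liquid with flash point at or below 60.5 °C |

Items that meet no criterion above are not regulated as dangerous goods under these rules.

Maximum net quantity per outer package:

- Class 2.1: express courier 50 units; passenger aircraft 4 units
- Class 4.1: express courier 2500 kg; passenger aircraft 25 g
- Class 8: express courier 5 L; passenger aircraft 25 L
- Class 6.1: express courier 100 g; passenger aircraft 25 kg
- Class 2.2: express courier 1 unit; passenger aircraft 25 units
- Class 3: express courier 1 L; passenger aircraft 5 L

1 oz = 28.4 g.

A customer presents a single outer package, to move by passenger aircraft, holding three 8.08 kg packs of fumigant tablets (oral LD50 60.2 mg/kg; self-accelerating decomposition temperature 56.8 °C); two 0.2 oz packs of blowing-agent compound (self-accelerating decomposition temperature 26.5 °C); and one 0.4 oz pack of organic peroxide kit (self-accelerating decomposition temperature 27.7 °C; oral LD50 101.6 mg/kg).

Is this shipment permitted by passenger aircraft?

The fumigant tablets have oral LD50 60.2 mg/kg, which is < 100 mg/kg, so they are Class 6.1 (Toxic).
Blowing-agent compound: self-accelerating decomposition temperature 26.5 °C < 55 °C → Class 4.1 (Self-Reactive).
Organic peroxide kit: self-accelerating decomposition temperature 27.7 °C < 55 °C → Class 4.1 (Self-Reactive).
Total Class 4.1: (two 0.2 oz packs = 11.36 g) + (one 0.4 oz pack = 11.36 g) = 22.72 g.
That is within the Class 4.1 passenger aircraft limit of 25 g.
Class 6.1 quantity: three 8.08 kg packs = 24.24 kg.
24.24 kg is within the passenger aircraft limit of 25 kg for Class 6.1.
Every hazard class is within its passenger aircraft limit and no segregation rule is violated.

Yes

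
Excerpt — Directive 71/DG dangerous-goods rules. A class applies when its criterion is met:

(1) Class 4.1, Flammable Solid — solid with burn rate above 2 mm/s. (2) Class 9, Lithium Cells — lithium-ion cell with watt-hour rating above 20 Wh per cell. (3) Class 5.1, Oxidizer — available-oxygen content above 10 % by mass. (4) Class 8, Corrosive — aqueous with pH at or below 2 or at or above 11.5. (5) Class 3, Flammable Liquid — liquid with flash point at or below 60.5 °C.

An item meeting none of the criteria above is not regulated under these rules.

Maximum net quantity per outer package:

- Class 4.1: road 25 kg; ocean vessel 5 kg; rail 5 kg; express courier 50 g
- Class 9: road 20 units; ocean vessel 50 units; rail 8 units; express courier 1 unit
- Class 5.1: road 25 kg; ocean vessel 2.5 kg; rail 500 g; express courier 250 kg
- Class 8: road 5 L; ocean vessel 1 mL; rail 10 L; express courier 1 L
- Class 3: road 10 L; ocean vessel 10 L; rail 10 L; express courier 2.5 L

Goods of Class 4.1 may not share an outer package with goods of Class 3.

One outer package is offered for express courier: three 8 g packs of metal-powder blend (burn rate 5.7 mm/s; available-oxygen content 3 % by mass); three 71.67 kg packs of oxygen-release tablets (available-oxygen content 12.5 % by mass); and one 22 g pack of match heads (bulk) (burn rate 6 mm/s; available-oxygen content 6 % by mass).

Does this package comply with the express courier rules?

Yes

The metal-powder blend has burn rate 5.7 mm/s, which is > 2 mm/s, so it is Class 4.1 (Flammable Solid).
Oxygen-release tablets: available-oxygen content 12.5 % by mass > 10 % by mass → Class 5.1 (Oxidizer).
Match heads (bulk): burn rate 6 mm/s > 2 mm/s → Class 4.1 (Flammable Solid).
Class 4.1 net quantity: (three 8 g packs = 24 g) + 22 g = 46 g.
That is within the Class 4.1 express courier limit of 50 g.
Class 5.1 quantity: three 71.67 kg packs = 215.01 kg.
215.01 kg is within the express courier limit of 250 kg for Class 5.1.
The segregation rule (Class 4.1 with Class 3) does not apply to Class 4.1 with Class 5.1.
Every hazard class is within its express courier limit and no segregation rule is violated.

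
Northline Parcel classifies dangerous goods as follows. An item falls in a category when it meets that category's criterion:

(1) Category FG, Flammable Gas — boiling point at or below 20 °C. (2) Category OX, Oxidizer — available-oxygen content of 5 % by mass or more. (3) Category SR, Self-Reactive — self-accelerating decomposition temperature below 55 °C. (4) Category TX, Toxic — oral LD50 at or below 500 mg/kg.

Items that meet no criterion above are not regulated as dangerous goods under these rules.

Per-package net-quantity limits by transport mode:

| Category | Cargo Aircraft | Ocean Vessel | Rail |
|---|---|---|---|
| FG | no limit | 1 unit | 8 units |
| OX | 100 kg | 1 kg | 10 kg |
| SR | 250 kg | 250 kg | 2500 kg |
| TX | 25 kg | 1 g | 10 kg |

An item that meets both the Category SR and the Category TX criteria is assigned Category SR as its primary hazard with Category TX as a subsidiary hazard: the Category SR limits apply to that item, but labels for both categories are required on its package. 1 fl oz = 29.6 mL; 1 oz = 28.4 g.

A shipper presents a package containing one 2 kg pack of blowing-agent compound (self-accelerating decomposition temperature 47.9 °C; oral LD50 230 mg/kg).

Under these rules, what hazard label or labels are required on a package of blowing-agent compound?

Category SR and TX

Blowing-agent compound: self-accelerating decomposition temperature 47.9 °C < 55 °C → Category SR (Self-Reactive).
Oral LD50 230 mg/kg meets the Category TX criterion (Toxic), so the blowing-agent compound is Category TX.
By the precedence rule Category SR is primary and Category TX is subsidiary, and that rule requires both labels on the package.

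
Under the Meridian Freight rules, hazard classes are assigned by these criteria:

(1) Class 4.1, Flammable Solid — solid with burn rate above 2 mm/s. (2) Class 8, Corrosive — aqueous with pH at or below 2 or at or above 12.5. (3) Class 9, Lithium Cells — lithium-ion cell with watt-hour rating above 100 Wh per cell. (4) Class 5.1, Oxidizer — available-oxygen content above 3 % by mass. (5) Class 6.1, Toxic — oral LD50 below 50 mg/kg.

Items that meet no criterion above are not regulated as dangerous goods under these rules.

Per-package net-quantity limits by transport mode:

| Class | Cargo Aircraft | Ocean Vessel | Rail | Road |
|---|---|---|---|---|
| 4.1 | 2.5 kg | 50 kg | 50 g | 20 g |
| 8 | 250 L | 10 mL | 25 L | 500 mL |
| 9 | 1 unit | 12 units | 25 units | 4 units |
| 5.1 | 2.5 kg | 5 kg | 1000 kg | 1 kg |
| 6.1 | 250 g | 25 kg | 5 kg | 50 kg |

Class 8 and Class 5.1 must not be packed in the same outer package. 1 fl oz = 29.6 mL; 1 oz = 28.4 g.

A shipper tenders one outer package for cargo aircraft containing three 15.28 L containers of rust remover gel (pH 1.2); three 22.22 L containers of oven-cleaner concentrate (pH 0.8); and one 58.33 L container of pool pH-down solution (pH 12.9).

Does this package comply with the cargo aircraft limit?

Yes

pH 1.2 meets the Class 8 criterion (Corrosive), so the rust remover gel is Class 8.
The oven-cleaner concentrate has pH 0.8, which is ≤ 2, so it is Class 8 (Corrosive).
With pH 12.9 (≥ 12.5), the pool pH-down solution falls in Class 8.
Total Class 8: (three 15.28 L containers = 45.84 L) + (three 22.22 L containers = 66.66 L) + 58.33 L = 170.83 L.
170.83 L is within the cargo aircraft limit of 250 L for Class 8.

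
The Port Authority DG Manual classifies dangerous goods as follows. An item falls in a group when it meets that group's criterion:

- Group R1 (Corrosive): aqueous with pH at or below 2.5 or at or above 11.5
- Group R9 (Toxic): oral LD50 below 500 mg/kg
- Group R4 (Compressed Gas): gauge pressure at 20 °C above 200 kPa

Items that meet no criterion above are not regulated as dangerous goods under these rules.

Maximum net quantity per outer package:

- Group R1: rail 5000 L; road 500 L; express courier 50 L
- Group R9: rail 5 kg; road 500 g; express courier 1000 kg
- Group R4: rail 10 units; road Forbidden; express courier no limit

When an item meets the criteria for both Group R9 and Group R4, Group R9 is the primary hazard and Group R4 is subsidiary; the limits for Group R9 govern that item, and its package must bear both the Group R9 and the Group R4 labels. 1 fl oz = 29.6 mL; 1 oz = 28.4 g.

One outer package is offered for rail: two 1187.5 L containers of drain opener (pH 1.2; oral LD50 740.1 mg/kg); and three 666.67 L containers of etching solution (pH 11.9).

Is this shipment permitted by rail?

The drain opener has pH 1.2, which is ≤ 2.5, so it is Group R1 (Corrosive).
The etching solution has pH 11.9, which is ≥ 11.5, so it is Group R1 (Corrosive).
Total Group R1: (two 1187.5 L containers = 2375 L) + (three 666.67 L containers = 2000.01 L) = 4375.01 L.
That is within the Group R1 rail limit of 5000 L.

Yes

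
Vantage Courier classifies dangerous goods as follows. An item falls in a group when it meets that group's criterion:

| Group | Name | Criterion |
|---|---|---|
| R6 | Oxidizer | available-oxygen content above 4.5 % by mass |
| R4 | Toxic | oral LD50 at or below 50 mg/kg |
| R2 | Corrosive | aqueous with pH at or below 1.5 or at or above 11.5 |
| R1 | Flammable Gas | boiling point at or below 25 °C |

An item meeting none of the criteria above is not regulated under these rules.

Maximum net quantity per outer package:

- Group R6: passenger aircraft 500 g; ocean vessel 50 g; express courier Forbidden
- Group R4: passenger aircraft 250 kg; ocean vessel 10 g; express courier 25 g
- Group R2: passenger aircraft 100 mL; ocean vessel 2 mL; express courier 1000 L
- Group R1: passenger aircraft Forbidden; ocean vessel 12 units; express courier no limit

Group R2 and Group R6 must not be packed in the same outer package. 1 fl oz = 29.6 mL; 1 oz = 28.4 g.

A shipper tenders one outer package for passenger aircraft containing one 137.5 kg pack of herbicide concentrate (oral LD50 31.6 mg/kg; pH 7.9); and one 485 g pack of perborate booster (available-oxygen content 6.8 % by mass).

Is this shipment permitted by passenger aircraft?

Yes

The herbicide concentrate has oral LD50 31.6 mg/kg, which is ≤ 50 mg/kg, so it is Group R4 (Toxic).
Perborate booster: available-oxygen content 6.8 % by mass > 4.5 % by mass → Group R6 (Oxidizer).
Group R6 quantity: 485 g.
485 g is within the passenger aircraft limit of 500 g for Group R6.
Group R4 quantity: 137.5 kg.
That is within the Group R4 passenger aircraft limit of 250 kg.
The segregation rule (Group R2 with Group R6) does not apply to Group R6 with Group R4.
Every hazard group is within its passenger aircraft limit and no segregation rule is violated.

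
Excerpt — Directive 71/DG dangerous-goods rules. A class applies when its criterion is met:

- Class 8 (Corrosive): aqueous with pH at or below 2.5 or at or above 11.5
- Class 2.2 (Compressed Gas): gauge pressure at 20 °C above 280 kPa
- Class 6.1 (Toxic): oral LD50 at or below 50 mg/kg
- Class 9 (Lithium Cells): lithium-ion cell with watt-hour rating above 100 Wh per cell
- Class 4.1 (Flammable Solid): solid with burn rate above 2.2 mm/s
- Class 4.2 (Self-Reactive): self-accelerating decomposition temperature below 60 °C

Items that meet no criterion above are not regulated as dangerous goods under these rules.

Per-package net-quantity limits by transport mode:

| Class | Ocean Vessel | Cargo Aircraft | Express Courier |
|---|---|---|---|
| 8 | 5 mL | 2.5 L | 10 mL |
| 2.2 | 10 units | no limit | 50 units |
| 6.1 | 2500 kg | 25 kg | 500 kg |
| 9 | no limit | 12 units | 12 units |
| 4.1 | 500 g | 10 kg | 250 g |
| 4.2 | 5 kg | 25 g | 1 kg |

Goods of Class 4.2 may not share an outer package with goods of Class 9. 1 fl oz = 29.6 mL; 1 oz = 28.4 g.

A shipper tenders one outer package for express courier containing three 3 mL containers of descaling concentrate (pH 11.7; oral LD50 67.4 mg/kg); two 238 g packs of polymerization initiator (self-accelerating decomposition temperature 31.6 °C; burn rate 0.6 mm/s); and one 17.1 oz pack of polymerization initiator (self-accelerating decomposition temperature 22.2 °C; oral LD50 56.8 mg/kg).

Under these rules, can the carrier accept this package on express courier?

With pH 11.7 (≥ 11.5), the descaling concentrate falls in Class 8.
The polymerization initiator has self-accelerating decomposition temperature 31.6 °C, which is < 60 °C, so it is Class 4.2 (Self-Reactive).
The polymerization initiator has self-accelerating decomposition temperature 22.2 °C, which is < 60 °C, so it is Class 4.2 (Self-Reactive).
Class 4.2 net quantity: (two 238 g packs = 476 g) + (one 17.1 oz pack = 485.64 g) = 961.64 g.
That is within the Class 4.2 express courier limit of 1 kg.
Class 8 quantity: three 3 mL containers = 9 mL.
9 mL is within the express courier limit of 10 mL for Class 8.
The segregation rule (Class 4.2 with Class 9) does not apply to Class 4.2 with Class 8.
Every hazard class is within its express courier limit and no segregation rule is violated.

Yes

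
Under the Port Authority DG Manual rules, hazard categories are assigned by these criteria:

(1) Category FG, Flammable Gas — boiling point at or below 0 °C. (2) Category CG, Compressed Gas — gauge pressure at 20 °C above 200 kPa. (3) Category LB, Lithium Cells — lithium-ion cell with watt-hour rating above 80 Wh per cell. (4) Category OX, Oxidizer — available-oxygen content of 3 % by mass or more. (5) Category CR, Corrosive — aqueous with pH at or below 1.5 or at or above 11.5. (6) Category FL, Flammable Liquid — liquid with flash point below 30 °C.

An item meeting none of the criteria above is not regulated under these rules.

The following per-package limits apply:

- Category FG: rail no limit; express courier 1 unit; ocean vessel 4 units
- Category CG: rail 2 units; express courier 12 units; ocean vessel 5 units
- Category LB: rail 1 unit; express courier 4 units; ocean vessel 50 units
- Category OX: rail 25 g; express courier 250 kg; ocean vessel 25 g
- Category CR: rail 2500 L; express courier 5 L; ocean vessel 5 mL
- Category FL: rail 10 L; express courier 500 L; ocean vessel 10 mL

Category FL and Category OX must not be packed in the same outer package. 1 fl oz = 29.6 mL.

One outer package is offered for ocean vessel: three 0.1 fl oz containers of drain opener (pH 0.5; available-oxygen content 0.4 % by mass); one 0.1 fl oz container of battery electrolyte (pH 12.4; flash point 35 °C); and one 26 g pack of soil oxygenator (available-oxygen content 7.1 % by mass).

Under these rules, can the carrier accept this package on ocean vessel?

Drain opener: pH 0.5 ≤ 1.5 → Category CR (Corrosive).
Battery electrolyte: pH 12.4 ≥ 11.5 → Category CR (Corrosive).
With available-oxygen content 7.1 % by mass (≥ 3 % by mass), the soil oxygenator falls in Category OX.
Total Category CR: (three 0.1 fl oz containers = 8.88 mL) + (one 0.1 fl oz container = 2.96 mL) = 11.84 mL.
11.84 mL exceeds the ocean vessel limit of 5 mL for Category CR.
Category OX quantity: 26 g.
That exceeds the Category OX ocean vessel limit of 25 g.
The segregation rule (Category FL with Category OX) does not apply to Category CR with Category OX.

No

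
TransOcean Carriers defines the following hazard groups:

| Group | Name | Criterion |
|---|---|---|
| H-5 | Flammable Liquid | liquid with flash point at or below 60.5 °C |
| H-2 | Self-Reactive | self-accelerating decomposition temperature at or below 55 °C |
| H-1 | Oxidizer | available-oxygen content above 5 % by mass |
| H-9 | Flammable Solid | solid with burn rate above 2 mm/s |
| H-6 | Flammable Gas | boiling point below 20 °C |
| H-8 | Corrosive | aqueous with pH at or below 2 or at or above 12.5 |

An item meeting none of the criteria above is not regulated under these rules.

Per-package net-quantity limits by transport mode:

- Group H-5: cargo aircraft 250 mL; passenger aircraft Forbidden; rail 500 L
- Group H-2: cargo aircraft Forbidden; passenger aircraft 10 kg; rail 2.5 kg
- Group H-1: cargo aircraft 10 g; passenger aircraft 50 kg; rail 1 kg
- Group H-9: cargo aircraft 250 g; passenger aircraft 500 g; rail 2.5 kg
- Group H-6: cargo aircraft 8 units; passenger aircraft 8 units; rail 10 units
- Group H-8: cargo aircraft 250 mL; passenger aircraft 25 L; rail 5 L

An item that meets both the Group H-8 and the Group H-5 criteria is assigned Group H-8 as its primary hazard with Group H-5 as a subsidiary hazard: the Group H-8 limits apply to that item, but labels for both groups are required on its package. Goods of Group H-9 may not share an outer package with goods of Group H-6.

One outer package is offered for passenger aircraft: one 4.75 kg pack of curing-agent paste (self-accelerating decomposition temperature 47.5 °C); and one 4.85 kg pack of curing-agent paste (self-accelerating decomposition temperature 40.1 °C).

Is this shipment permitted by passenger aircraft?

Yes

Curing-agent paste: self-accelerating decomposition temperature 47.5 °C ≤ 55 °C → Group H-2 (Self-Reactive).
The curing-agent paste has self-accelerating decomposition temperature 40.1 °C, which is ≤ 55 °C, so it is Group H-2 (Self-Reactive).
Group H-2 net quantity: 4.75 kg + 4.85 kg = 9.6 kg.
9.6 kg ≤ 10 kg (passenger aircraft limit, Group H-2) — within limit.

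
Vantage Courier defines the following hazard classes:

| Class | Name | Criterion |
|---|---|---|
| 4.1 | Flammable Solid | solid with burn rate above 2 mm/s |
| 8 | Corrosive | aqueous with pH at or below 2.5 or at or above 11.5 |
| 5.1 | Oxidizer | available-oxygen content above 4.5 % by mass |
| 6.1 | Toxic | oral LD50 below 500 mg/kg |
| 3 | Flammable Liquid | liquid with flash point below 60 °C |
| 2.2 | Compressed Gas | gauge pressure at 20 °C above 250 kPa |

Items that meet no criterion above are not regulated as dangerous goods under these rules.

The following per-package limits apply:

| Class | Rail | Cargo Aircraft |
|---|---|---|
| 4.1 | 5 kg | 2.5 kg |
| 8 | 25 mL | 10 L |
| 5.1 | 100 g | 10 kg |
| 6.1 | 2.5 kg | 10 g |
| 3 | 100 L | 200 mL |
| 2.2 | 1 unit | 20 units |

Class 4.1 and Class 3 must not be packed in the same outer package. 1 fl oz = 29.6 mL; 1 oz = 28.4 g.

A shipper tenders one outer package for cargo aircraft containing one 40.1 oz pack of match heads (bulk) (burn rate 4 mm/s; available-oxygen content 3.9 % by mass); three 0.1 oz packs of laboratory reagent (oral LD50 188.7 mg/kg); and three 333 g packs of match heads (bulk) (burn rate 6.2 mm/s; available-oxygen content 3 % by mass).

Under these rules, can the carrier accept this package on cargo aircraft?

Yes

The match heads (bulk) have burn rate 4 mm/s, which is > 2 mm/s, so they are Class 4.1 (Flammable Solid).
The laboratory reagent has oral LD50 188.7 mg/kg, which is < 500 mg/kg, so it is Class 6.1 (Toxic).
With burn rate 6.2 mm/s (> 2 mm/s), the match heads (bulk) fall in Class 4.1.
Total Class 4.1: (one 40.1 oz pack = 1138.84 g) + (three 333 g packs = 999 g) = 2137.84 g.
2137.84 g is within the cargo aircraft limit of 2.5 kg for Class 4.1.
Class 6.1 quantity: three 0.1 oz packs = 8.52 g.
That is within the Class 6.1 cargo aircraft limit of 10 g.
The segregation rule (Class 4.1 with Class 3) does not apply to Class 4.1 with Class 6.1.
Every hazard class is within its cargo aircraft limit and no segregation rule is violated.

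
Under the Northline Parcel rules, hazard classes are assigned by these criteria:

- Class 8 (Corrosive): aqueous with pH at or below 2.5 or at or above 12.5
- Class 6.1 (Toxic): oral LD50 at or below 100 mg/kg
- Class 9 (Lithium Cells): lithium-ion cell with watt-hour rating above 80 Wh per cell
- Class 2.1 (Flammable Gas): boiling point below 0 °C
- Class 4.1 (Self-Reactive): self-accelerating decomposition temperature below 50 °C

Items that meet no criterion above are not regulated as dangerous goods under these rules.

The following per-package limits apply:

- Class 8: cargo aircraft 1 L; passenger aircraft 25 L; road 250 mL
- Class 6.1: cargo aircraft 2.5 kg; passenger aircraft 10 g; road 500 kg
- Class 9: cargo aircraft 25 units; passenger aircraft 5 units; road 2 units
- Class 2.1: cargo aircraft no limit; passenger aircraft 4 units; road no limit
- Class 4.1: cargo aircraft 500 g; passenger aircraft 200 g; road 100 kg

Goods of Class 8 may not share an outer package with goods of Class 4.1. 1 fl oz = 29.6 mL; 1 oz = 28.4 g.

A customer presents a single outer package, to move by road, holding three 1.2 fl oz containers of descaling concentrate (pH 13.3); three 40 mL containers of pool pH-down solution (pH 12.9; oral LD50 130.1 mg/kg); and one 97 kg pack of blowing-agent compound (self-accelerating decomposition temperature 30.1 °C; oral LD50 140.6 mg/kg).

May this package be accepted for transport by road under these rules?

No

pH 13.3 meets the Class 8 criterion (Corrosive), so the descaling concentrate is Class 8.
With pH 12.9 (≥ 12.5), the pool pH-down solution falls in Class 8.
Self-accelerating decomposition temperature 30.1 °C meets the Class 4.1 criterion (Self-Reactive), so the blowing-agent compound is Class 4.1.
Class 8 net quantity: (three 1.2 fl oz containers = 106.56 mL) + (three 40 mL containers = 120 mL) = 226.56 mL.
226.56 mL is within the road limit of 250 mL for Class 8.
Class 4.1 quantity: 97 kg.
97 kg is within the road limit of 100 kg for Class 4.1.
Class 8 and Class 4.1 may not share an outer package.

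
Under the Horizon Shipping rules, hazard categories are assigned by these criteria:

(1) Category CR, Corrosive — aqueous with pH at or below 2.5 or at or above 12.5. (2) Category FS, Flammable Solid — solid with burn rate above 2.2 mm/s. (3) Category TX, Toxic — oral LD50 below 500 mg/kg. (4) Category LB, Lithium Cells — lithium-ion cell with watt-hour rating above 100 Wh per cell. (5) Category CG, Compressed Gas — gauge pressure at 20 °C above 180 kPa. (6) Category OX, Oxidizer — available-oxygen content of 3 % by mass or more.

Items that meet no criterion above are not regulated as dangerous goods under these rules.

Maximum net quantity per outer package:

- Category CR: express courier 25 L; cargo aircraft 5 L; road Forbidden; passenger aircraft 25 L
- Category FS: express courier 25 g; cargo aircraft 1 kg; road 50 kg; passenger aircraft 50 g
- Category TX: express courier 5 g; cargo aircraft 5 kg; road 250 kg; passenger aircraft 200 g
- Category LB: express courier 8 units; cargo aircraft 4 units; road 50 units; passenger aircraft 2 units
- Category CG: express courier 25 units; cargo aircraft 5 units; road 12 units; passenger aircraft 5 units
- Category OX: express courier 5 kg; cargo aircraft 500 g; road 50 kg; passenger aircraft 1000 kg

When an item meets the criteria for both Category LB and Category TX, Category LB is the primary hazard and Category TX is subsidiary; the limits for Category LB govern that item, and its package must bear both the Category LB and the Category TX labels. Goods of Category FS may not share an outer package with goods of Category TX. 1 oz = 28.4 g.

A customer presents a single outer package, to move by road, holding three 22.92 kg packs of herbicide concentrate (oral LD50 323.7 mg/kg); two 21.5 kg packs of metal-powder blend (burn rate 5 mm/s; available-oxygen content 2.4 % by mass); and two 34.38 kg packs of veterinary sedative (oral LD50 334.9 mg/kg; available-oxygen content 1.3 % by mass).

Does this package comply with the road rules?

Herbicide concentrate: oral LD50 323.7 mg/kg < 500 mg/kg → Category TX (Toxic).
Burn rate 5 mm/s meets the Category FS criterion (Flammable Solid), so the metal-powder blend is Category FS.
Oral LD50 334.9 mg/kg meets the Category TX criterion (Toxic), so the veterinary sedative is Category TX.
Category FS quantity: two 21.5 kg packs = 43 kg.
That is within the Category FS road limit of 50 kg.
Total Category TX: (three 22.92 kg packs = 68.76 kg) + (two 34.38 kg packs = 68.76 kg) = 137.52 kg.
137.52 kg is within the road limit of 250 kg for Category TX.
Category FS and Category TX may not share an outer package.

No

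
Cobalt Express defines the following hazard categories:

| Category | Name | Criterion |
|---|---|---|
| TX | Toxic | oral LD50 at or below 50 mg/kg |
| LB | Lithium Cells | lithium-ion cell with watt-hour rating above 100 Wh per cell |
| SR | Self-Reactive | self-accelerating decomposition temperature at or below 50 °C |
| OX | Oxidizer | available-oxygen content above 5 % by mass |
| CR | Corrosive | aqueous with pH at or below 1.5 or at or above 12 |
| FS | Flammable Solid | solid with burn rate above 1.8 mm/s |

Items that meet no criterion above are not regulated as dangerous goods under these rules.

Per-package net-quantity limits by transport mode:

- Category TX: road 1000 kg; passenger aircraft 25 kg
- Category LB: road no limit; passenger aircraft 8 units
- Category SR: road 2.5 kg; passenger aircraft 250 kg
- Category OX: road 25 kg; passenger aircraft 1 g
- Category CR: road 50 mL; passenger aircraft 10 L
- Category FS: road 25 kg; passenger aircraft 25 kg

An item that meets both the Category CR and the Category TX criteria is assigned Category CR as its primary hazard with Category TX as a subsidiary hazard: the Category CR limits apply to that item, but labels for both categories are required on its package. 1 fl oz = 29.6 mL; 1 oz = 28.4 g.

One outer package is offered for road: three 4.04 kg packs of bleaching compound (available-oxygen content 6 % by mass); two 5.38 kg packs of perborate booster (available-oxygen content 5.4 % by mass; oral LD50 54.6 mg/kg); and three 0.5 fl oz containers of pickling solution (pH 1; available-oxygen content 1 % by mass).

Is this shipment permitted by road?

Yes

With available-oxygen content 6 % by mass (> 5 % by mass), the bleaching compound falls in Category OX.
The perborate booster has available-oxygen content 5.4 % by mass, which is > 5 % by mass, so it is Category OX (Oxidizer).
With pH 1 (≤ 1.5), the pickling solution falls in Category CR.
Category CR quantity: three 0.5 fl oz containers = 44.4 mL.
44.4 mL ≤ 50 mL (road limit, Category CR) — within limit.
Total Category OX: (three 4.04 kg packs = 12.12 kg) + (two 5.38 kg packs = 10.76 kg) = 22.88 kg.
That is within the Category OX road limit of 25 kg.
Every hazard category is within its road limit and no segregation rule is violated.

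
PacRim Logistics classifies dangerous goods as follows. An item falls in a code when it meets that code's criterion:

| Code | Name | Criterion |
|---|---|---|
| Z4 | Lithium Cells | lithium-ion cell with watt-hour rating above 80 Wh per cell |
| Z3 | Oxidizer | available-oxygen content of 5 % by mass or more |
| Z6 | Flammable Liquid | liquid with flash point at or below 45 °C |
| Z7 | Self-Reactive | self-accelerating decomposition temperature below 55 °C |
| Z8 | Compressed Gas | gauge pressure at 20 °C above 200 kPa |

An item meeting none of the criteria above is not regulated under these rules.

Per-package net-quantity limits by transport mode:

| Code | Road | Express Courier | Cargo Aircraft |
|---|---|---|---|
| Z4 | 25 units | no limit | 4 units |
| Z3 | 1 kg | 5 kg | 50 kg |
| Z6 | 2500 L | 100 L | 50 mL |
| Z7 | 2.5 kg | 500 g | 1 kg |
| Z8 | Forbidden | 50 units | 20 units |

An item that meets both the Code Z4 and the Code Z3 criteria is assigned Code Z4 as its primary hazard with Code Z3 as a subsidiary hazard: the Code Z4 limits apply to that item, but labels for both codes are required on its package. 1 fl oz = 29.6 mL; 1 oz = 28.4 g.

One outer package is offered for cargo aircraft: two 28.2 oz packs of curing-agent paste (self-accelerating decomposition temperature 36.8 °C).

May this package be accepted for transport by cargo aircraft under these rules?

No

The curing-agent paste has self-accelerating decomposition temperature 36.8 °C, which is < 55 °C, so it is Code Z7 (Self-Reactive).
Code Z7 quantity: two 28.2 oz packs = 1601.76 g.
That exceeds the Code Z7 cargo aircraft limit of 1 kg.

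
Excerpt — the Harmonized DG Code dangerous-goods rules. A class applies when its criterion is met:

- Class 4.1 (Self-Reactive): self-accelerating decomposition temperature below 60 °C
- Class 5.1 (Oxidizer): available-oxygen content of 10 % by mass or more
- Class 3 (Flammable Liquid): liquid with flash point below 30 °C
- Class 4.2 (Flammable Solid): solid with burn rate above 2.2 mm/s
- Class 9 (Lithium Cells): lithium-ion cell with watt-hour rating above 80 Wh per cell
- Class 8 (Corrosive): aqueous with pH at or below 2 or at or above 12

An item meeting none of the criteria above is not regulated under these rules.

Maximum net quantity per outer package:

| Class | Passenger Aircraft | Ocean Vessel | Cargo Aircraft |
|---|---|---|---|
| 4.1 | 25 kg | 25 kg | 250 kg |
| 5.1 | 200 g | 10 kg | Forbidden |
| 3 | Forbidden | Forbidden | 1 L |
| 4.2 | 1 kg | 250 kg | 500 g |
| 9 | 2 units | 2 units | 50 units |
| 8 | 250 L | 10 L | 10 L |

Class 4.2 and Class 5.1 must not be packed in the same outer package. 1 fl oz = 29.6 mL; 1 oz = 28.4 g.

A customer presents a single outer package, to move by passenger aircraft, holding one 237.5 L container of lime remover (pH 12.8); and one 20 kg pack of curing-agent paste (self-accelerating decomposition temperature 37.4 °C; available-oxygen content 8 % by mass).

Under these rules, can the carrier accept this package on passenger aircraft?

pH 12.8 meets the Class 8 criterion (Corrosive), so the lime remover is Class 8.
Curing-agent paste: self-accelerating decomposition temperature 37.4 °C < 60 °C → Class 4.1 (Self-Reactive).
Class 8 quantity: 237.5 L.
237.5 L ≤ 250 L (passenger aircraft limit, Class 8) — within limit.
Class 4.1 quantity: 20 kg.
20 kg ≤ 25 kg (passenger aircraft limit, Class 4.1) — within limit.
The segregation rule (Class 4.2 with Class 5.1) does not apply to Class 8 with Class 4.1.
Every hazard class is within its passenger aircraft limit and no segregation rule is violated.

Yes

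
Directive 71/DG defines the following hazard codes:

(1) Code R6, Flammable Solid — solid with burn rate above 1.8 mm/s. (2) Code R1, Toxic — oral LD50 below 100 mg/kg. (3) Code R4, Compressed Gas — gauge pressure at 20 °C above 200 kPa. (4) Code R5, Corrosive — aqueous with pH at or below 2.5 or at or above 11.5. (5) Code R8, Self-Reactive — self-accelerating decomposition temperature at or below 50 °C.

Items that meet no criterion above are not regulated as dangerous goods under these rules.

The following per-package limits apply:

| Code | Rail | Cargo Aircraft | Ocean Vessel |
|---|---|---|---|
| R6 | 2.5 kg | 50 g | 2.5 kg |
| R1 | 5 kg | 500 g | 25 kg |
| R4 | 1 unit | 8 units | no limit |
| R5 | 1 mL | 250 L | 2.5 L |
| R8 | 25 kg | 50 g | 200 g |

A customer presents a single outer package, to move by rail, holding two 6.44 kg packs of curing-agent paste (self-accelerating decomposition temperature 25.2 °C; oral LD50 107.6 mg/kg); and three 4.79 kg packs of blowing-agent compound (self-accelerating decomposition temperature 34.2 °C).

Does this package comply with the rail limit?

With self-accelerating decomposition temperature 25.2 °C (≤ 50 °C), the curing-agent paste falls in Code R8.
Self-accelerating decomposition temperature 34.2 °C meets the Code R8 criterion (Self-Reactive), so the blowing-agent compound is Code R8.
Code R8 net quantity: (two 6.44 kg packs = 12.88 kg) + (three 4.79 kg packs = 14.37 kg) = 27.25 kg.
That exceeds the Code R8 rail limit of 25 kg.

No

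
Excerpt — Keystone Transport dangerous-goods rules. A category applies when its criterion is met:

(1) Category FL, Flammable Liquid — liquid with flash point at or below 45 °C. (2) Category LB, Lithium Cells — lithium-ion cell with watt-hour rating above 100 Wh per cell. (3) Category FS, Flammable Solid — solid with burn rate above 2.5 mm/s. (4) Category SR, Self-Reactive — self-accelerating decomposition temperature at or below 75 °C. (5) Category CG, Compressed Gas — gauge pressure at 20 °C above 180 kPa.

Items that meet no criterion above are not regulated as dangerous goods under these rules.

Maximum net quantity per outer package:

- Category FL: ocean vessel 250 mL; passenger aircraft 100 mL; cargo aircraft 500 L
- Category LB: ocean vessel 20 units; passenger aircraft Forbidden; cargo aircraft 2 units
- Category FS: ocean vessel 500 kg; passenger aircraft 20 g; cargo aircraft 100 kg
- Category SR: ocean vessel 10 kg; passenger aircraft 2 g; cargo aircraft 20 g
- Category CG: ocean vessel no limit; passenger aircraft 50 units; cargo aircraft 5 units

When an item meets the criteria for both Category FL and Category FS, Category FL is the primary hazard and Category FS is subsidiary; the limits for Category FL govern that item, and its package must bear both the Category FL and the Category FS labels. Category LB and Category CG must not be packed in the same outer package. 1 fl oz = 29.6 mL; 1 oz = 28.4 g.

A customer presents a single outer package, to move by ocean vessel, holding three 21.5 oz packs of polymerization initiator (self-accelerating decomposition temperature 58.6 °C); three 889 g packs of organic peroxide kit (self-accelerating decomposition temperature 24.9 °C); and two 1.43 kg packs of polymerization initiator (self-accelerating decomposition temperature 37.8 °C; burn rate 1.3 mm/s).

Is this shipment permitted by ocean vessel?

Self-accelerating decomposition temperature 58.6 °C meets the Category SR criterion (Self-Reactive), so the polymerization initiator is Category SR.
Self-accelerating decomposition temperature 24.9 °C meets the Category SR criterion (Self-Reactive), so the organic peroxide kit is Category SR.
Self-accelerating decomposition temperature 37.8 °C meets the Category SR criterion (Self-Reactive), so the polymerization initiator is Category SR.
Total Category SR: (three 21.5 oz packs = 1831.8 g) + (three 889 g packs = 2.667 kg) + (two 1.43 kg packs = 2.86 kg) = 7358.8 g.
7358.8 g is within the ocean vessel limit of 10 kg for Category SR.

Yes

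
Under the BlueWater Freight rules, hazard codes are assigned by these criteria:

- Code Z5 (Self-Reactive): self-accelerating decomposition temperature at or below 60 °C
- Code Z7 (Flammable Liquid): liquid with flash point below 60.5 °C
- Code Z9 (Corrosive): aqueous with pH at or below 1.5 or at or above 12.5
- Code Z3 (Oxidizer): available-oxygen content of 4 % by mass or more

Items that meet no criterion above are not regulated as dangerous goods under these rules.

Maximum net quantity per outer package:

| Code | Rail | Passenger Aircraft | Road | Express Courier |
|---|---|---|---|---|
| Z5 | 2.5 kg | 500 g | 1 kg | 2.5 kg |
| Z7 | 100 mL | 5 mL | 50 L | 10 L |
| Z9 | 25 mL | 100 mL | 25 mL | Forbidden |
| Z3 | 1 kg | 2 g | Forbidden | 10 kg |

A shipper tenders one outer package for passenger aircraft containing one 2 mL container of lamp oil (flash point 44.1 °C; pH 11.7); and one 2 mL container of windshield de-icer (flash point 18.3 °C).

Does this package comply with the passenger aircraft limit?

Flash point 44.1 °C meets the Code Z7 criterion (Flammable Liquid), so the lamp oil is Code Z7.
The windshield de-icer has flash point 18.3 °C, which is < 60.5 °C, so it is Code Z7 (Flammable Liquid).
Total Code Z7: 2 mL + 2 mL = 4 mL.
That is within the Code Z7 passenger aircraft limit of 5 mL.

Yes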